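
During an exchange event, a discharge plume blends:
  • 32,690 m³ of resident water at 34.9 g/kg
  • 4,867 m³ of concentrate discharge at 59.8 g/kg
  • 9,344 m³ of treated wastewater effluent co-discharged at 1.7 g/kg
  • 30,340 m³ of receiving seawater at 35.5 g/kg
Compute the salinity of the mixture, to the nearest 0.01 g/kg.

By conservation of dissolved salt,
salt = 32,690×34.9 + 4,867×59.8 + 9,344×1.7 + 30,340×35.5 = 1,140,881 + 291,046.6 + 15,884.8 + 1,077,070 = 2,524,882.4
volume = 32,690 + 4,867 + 9,344 + 30,340 = 77,241 m³
S = 2,524,882.4 / 77,241 = 32.6884 g/kg

32.69 g/kg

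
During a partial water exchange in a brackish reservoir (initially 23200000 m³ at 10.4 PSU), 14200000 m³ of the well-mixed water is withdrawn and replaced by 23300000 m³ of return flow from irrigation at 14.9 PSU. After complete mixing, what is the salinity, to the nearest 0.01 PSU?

13.65 PSU

Remaining after removal: 9,000,000 m³ at 10.4 PSU (salt = 93,600,000)
After addition: salt = 93,600,000 + 23,300,000×14.9 = 440,770,000; volume = 32,300,000 m³
S = 440,770,000 / 32,300,000 = 13.6461 PSU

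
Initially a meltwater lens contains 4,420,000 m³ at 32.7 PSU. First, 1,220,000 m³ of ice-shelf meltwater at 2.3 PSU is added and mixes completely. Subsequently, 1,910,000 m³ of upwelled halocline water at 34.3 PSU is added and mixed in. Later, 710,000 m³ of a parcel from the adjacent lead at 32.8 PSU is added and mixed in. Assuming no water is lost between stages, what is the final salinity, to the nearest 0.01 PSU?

28.59 PSU

Salt balance:
Initial salt = 4,420,000×32.7 = 144,534,000
After stage 1: salt = 144,534,000 + 1,220,000×2.3 = 147,340,000; volume = 5,640,000 m³; S = 26.124 PSU
After stage 2: salt = 147,340,000 + 1,910,000×34.3 = 212,853,000; volume = 7,550,000 m³; S = 28.192 PSU
After stage 3: salt = 212,853,000 + 710,000×32.8 = 236,141,000; volume = 8,260,000 m³
S = 236,141,000 / 8,260,000 = 28.5885 PSU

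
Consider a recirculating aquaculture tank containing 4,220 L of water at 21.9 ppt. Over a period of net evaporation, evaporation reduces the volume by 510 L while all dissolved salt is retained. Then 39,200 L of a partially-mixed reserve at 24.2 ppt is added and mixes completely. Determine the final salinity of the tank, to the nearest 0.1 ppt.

After evaporation: salt = 4,220×21.9 = 92,418; volume = 4,220 − 510 = 3,710 L
After mixing: salt = 92,418 + 39,200×24.2 = 1,041,058; volume = 3,710 + 39,200 = 42,910 L
S = 1,041,058 / 42,910 = 24.2614 ppt

24.3 ppt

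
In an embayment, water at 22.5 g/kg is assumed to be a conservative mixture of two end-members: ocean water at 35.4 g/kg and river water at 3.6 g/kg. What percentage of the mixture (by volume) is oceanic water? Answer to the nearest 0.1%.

59.4%

Let g be the oceanic fraction. Salt balance per unit volume:
g×35.4 + (1−g)×3.6 = 22.5
g = (22.5 − 3.6) / (35.4 − 3.6) = 18.9/31.8 = 0.5943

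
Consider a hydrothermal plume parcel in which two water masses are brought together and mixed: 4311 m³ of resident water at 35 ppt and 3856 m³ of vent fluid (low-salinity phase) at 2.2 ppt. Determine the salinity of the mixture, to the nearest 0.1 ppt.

Mass of salt is conserved:
salt = 4,311×35 + 3,856×2.2 = 150,885 + 8,483.2 = 159,368.2
volume = 4,311 + 3,856 = 8,167 m³
S = 159,368.2 / 8,167 = 19.514 ppt

19.5 ppt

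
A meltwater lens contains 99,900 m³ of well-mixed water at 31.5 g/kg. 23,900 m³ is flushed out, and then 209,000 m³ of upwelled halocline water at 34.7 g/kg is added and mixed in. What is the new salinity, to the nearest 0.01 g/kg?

33.85 g/kg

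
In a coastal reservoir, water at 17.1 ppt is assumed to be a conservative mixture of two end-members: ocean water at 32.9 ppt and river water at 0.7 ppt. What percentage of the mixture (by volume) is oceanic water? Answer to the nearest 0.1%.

50.9%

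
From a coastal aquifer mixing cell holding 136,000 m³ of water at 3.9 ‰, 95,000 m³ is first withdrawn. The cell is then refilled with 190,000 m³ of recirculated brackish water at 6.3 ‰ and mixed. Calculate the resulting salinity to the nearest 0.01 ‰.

5.87 ‰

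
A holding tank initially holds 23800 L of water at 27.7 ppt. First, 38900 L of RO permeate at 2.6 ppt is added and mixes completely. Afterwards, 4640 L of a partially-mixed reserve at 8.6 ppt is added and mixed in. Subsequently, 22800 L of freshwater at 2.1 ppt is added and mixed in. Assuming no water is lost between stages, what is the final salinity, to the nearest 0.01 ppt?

9.41 ppt

By conservation of dissolved salt,
Initial salt = 23,800×27.7 = 659,260
After stage 1: salt = 659,260 + 38,900×2.6 = 760,400; volume = 62,700 L; S = 12.128 ppt
After stage 2: salt = 760,400 + 4,640×8.6 = 800,304; volume = 67,340 L; S = 11.885 ppt
After stage 3: salt = 800,304 + 22,800×2.1 = 848,184; volume = 90,140 L
S = 848,184 / 90,140 = 9.4096 ppt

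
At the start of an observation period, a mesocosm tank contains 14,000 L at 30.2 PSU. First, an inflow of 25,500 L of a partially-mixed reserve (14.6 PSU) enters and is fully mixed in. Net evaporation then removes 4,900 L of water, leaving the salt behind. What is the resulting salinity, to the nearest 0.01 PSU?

22.98 PSU

After mixing: salt = 14,000×30.2 + 25,500×14.6 = 795,100; volume = 39,500 L
After evaporation: salt unchanged = 795,100; volume = 39,500 − 4,900 = 34,600 L
S = 795,100 / 34,600 = 22.9798 PSU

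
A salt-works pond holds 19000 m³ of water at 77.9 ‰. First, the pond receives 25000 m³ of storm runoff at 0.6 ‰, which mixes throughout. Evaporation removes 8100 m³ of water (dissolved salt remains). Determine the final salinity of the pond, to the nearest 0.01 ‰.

41.65 ‰

After mixing: salt = 19,000×77.9 + 25,000×0.6 = 1,495,100; volume = 44,000 m³
After evaporation: salt unchanged = 1,495,100; volume = 44,000 − 8,100 = 35,900 m³
S = 1,495,100 / 35,900 = 41.6462 ‰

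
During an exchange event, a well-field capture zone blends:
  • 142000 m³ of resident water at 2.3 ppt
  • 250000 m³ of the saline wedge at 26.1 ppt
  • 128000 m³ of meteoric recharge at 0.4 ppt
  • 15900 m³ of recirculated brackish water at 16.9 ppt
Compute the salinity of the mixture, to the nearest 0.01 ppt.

By conservation of dissolved salt,
salt = 142,000×2.3 + 250,000×26.1 + 128,000×0.4 + 15,900×16.9 = 326,600 + 6,525,000 + 51,200 + 268,710 = 7,171,510
volume = 142,000 + 250,000 + 128,000 + 15,900 = 535,900 m³
S = 7,171,510 / 535,900 = 13.3822 ppt

13.38 ppt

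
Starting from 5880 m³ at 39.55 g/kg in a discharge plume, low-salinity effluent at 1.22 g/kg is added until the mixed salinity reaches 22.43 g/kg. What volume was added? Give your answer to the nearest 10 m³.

Salt balance: 5,880×39.55 + V×1.22 = (5,880+V)×22.43
232,554 + 1.22V = 131,888.4 + 22.43V
100,665.6 = 21.21V
V = 4,746.14 m³

4750 m³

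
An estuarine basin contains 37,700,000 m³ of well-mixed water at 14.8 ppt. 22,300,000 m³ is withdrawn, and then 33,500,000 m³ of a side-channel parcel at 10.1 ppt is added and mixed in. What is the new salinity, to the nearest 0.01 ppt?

11.58 ppt

Remaining after removal: 15,400,000 m³ at 14.8 ppt (salt = 227,920,000)
After addition: salt = 227,920,000 + 33,500,000×10.1 = 566,270,000; volume = 48,900,000 m³
S = 566,270,000 / 48,900,000 = 11.5802 ppt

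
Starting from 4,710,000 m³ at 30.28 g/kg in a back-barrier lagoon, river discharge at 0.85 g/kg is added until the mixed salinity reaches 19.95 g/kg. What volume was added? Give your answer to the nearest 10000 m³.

Salt balance: 4,710,000×30.28 + V×0.85 = (4,710,000+V)×19.95
142,618,800 + 0.85V = 93,964,500 + 19.95V
48,654,300 = 19.1V
V = 2,547,345.55 m³

2550000 m³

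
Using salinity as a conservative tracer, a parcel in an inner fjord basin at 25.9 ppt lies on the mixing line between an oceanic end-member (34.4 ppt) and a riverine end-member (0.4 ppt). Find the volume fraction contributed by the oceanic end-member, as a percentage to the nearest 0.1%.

75.0%

Let g be the oceanic fraction. Salt balance per unit volume:
g×34.4 + (1−g)×0.4 = 25.9
g = (25.9 − 0.4) / (34.4 − 0.4) = 25.5/34 = 0.75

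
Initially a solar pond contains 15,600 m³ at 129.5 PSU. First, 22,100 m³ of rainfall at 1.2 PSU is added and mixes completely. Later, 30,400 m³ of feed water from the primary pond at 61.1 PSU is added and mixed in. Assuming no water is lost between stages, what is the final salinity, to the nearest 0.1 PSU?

By conservation of dissolved salt,
Initial salt = 15,600×129.5 = 2,020,200
After stage 1: salt = 2,020,200 + 22,100×1.2 = 2,046,720; volume = 37,700 m³; S = 54.29 PSU
After stage 2: salt = 2,046,720 + 30,400×61.1 = 3,904,160; volume = 68,100 m³
S = 3,904,160 / 68,100 = 57.3298 PSU

57.3 PSU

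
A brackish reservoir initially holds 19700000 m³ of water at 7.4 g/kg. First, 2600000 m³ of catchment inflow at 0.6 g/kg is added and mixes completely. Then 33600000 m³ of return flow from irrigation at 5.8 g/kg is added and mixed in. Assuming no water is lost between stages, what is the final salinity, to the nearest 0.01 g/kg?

Weighted by volume,
Initial salt = 19,700,000×7.4 = 145,780,000
After stage 1: salt = 145,780,000 + 2,600,000×0.6 = 147,340,000; volume = 22,300,000 m³; S = 6.607 g/kg
After stage 2: salt = 147,340,000 + 33,600,000×5.8 = 342,220,000; volume = 55,900,000 m³
S = 342,220,000 / 55,900,000 = 6.122 g/kg

6.12 g/kg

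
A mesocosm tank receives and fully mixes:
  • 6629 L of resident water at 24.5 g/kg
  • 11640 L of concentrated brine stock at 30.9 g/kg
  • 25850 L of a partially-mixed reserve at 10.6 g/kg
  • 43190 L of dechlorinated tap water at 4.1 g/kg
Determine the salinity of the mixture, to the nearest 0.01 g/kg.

Total salt / total volume:
salt = 6,629×24.5 + 11,640×30.9 + 25,850×10.6 + 43,190×4.1 = 162,410.5 + 359,676 + 274,010 + 177,079 = 973,175.5
volume = 6,629 + 11,640 + 25,850 + 43,190 = 87,309 L
S = 973,175.5 / 87,309 = 11.1463 g/kg

11.15 g/kg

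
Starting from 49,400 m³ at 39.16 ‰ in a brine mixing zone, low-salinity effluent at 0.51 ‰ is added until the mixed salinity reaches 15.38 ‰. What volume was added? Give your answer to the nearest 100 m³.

Salt balance: 49,400×39.16 + V×0.51 = (49,400+V)×15.38
1,934,504 + 0.51V = 759,772 + 15.38V
1,174,732 = 14.87V
V = 79,000.13 m³

79000 m³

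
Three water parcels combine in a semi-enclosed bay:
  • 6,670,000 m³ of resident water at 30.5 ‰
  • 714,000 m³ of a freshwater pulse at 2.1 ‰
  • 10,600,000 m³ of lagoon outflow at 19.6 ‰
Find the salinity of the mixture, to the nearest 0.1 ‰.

22.9 ‰

Salt balance:
salt = 6,670,000×30.5 + 714,000×2.1 + 10,600,000×19.6 = 203,435,000 + 1,499,400 + 207,760,000 = 412,694,400
volume = 6,670,000 + 714,000 + 10,600,000 = 17,984,000 m³
S = 412,694,400 / 17,984,000 = 22.948 ‰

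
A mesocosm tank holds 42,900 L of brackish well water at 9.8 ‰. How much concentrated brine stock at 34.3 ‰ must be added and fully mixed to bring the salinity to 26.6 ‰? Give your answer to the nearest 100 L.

93600 L

Salt balance: 42,900×9.8 + V×34.3 = (42,900+V)×26.6
420,420 + 34.3V = 1,141,140 + 26.6V
720,720 = 7.7V
V = 93,600 L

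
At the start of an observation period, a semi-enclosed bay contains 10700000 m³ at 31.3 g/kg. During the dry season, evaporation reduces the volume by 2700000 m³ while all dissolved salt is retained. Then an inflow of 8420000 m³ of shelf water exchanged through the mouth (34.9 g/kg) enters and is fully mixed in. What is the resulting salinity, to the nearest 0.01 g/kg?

38.29 g/kg

After evaporation: salt = 10,700,000×31.3 = 334,910,000; volume = 10,700,000 − 2,700,000 = 8,000,000 m³
After mixing: salt = 334,910,000 + 8,420,000×34.9 = 628,768,000; volume = 8,000,000 + 8,420,000 = 16,420,000 m³
S = 628,768,000 / 16,420,000 = 38.2928 g/kg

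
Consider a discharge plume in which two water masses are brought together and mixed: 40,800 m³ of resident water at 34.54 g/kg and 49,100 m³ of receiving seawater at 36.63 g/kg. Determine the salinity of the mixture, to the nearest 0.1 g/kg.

Mass of salt is conserved:
salt = 40,800×34.54 + 49,100×36.63 = 1,409,232 + 1,798,533 = 3,207,765
volume = 40,800 + 49,100 = 89,900 m³
S = 3,207,765 / 89,900 = 35.681 g/kg

35.7 g/kg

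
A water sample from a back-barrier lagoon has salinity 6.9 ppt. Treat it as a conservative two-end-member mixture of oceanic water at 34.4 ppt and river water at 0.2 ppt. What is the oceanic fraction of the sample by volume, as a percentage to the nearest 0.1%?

Let g be the oceanic fraction. Salt balance per unit volume:
g×34.4 + (1−g)×0.2 = 6.9
g = (6.9 − 0.2) / (34.4 − 0.2) = 6.7/34.2 = 0.1959

19.6%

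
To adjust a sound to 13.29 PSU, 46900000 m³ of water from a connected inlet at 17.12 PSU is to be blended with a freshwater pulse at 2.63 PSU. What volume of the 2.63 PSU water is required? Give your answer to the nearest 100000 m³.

Salt balance: 46,900,000×17.12 + V×2.63 = (46,900,000+V)×13.29
802,928,000 + 2.63V = 623,301,000 + 13.29V
179,627,000 = 10.66V
V = 16,850,562.85 m³

16900000 m³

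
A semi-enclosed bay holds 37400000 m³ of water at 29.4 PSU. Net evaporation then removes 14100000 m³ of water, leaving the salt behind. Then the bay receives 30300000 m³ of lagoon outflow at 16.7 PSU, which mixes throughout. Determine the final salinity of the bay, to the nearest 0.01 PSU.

After evaporation: salt = 37,400,000×29.4 = 1,099,560,000; volume = 37,400,000 − 14,100,000 = 23,300,000 m³
After mixing: salt = 1,099,560,000 + 30,300,000×16.7 = 1,605,570,000; volume = 23,300,000 + 30,300,000 = 53,600,000 m³
S = 1,605,570,000 / 53,600,000 = 29.9547 PSU

29.95 PSU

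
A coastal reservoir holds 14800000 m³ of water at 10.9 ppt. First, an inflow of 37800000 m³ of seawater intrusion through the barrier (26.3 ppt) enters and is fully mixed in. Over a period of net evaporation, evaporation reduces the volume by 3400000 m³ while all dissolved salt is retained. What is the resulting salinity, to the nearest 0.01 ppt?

After mixing: salt = 14,800,000×10.9 + 37,800,000×26.3 = 1,155,460,000; volume = 52,600,000 m³
After evaporation: salt unchanged = 1,155,460,000; volume = 52,600,000 − 3,400,000 = 49,200,000 m³
S = 1,155,460,000 / 49,200,000 = 23.485 ppt

23.48 ppt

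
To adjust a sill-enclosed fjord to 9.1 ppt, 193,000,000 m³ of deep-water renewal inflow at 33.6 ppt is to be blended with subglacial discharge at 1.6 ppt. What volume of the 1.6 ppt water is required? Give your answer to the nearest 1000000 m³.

630000000 m³

Salt balance: 193,000,000×33.6 + V×1.6 = (193,000,000+V)×9.1
6,484,800,000 + 1.6V = 1,756,300,000 + 9.1V
4,728,500,000 = 7.5V
V = 630,466,666.67 m³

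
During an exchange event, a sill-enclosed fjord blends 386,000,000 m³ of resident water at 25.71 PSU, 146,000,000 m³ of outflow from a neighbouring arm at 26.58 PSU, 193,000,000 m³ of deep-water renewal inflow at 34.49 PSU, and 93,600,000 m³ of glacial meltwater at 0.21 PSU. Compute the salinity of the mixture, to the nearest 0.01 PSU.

Mass of salt is conserved:
salt = 386,000,000×25.71 + 146,000,000×26.58 + 193,000,000×34.49 + 93,600,000×0.21 = 9,924,060,000 + 3,880,680,000 + 6,656,570,000 + 19,656,000 = 20,480,966,000
volume = 386,000,000 + 146,000,000 + 193,000,000 + 93,600,000 = 818,600,000 m³
S = 20,480,966,000 / 818,600,000 = 25.0195 PSU

25.02 PSU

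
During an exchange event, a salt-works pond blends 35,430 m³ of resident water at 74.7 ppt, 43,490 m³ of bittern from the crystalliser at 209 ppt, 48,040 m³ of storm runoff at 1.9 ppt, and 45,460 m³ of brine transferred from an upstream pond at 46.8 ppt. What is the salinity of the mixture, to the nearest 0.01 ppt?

Total salt / total volume:
salt = 35,430×74.7 + 43,490×209 + 48,040×1.9 + 45,460×46.8 = 2,646,621 + 9,089,410 + 91,276 + 2,127,528 = 13,954,835
volume = 35,430 + 43,490 + 48,040 + 45,460 = 172,420 m³
S = 13,954,835 / 172,420 = 80.9351 ppt

80.94 ppt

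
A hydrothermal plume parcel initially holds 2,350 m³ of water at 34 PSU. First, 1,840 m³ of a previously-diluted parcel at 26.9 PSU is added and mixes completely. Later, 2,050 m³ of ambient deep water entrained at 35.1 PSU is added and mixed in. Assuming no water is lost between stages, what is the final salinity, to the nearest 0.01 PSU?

Mass of salt is conserved:
Initial salt = 2,350×34 = 79,900
After stage 1: salt = 79,900 + 1,840×26.9 = 129,396; volume = 4,190 m³; S = 30.882 PSU
After stage 2: salt = 129,396 + 2,050×35.1 = 201,351; volume = 6,240 m³
S = 201,351 / 6,240 = 32.2678 PSU

32.27 PSU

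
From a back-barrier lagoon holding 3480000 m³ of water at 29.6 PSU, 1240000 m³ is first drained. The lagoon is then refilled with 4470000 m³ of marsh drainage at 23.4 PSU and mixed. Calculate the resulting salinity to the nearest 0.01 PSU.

Remaining after removal: 2,240,000 m³ at 29.6 PSU (salt = 66,304,000)
After addition: salt = 66,304,000 + 4,470,000×23.4 = 170,902,000; volume = 6,710,000 m³
S = 170,902,000 / 6,710,000 = 25.4697 PSU

25.47 PSU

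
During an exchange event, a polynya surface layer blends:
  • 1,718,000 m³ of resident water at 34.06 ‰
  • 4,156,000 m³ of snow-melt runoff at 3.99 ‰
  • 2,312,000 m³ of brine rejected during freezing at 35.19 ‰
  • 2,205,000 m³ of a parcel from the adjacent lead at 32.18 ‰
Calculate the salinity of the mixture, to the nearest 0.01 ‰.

By conservation of dissolved salt,
salt = 1,718,000×34.06 + 4,156,000×3.99 + 2,312,000×35.19 + 2,205,000×32.18 = 58,515,080 + 16,582,440 + 81,359,280 + 70,956,900 = 227,413,700
volume = 1,718,000 + 4,156,000 + 2,312,000 + 2,205,000 = 10,391,000 m³
S = 227,413,700 / 10,391,000 = 21.8856 ‰

21.89 ‰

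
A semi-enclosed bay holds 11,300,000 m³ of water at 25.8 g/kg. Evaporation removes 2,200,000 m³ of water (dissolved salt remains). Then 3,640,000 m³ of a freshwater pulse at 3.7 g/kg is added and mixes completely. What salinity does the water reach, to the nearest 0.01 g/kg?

After evaporation: salt = 11,300,000×25.8 = 291,540,000; volume = 11,300,000 − 2,200,000 = 9,100,000 m³
After mixing: salt = 291,540,000 + 3,640,000×3.7 = 305,008,000; volume = 9,100,000 + 3,640,000 = 12,740,000 m³
S = 305,008,000 / 12,740,000 = 23.941 g/kg

23.94 g/kg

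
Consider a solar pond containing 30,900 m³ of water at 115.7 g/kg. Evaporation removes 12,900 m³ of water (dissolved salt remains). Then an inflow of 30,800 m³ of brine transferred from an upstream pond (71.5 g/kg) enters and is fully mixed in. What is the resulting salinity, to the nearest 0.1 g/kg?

118.4 g/kg

After evaporation: salt = 30,900×115.7 = 3,575,130; volume = 30,900 − 12,900 = 18,000 m³
After mixing: salt = 3,575,130 + 30,800×71.5 = 5,777,330; volume = 18,000 + 30,800 = 48,800 m³
S = 5,777,330 / 48,800 = 118.3879 g/kg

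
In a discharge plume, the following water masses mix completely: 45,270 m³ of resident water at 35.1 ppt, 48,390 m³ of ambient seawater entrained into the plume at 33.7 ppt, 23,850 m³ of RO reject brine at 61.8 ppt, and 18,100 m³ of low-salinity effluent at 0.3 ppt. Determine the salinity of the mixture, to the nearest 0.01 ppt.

Weighted by volume,
salt = 45,270×35.1 + 48,390×33.7 + 23,850×61.8 + 18,100×0.3 = 1,588,977 + 1,630,743 + 1,473,930 + 5,430 = 4,699,080
volume = 45,270 + 48,390 + 23,850 + 18,100 = 135,610 m³
S = 4,699,080 / 135,610 = 34.6514 ppt

34.65 ppt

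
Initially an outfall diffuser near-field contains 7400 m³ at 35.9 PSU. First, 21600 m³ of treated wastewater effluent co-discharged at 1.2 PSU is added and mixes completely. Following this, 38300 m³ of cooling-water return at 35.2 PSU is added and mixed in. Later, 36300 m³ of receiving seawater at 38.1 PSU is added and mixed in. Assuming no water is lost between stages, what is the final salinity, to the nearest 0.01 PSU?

29.18 PSU

Mass of salt is conserved:
Initial salt = 7,400×35.9 = 265,660
After stage 1: salt = 265,660 + 21,600×1.2 = 291,580; volume = 29,000 m³; S = 10.054 PSU
After stage 2: salt = 291,580 + 38,300×35.2 = 1,639,740; volume = 67,300 m³; S = 24.365 PSU
After stage 3: salt = 1,639,740 + 36,300×38.1 = 3,022,770; volume = 103,600 m³
S = 3,022,770 / 103,600 = 29.1773 PSU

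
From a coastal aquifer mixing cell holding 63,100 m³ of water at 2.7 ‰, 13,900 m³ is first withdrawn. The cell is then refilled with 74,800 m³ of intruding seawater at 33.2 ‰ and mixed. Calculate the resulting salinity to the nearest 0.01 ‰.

Remaining after removal: 49,200 m³ at 2.7 ‰ (salt = 132,840)
After addition: salt = 132,840 + 74,800×33.2 = 2,616,200; volume = 124,000 m³
S = 2,616,200 / 124,000 = 21.0984 ‰

21.10 ‰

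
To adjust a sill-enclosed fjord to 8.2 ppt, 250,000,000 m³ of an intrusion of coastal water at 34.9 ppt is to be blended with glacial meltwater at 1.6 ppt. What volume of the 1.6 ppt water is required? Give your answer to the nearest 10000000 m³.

Salt balance: 250,000,000×34.9 + V×1.6 = (250,000,000+V)×8.2
8,725,000,000 + 1.6V = 2,050,000,000 + 8.2V
6,675,000,000 = 6.6V
V = 1,011,363,636.36 m³

1010000000 m³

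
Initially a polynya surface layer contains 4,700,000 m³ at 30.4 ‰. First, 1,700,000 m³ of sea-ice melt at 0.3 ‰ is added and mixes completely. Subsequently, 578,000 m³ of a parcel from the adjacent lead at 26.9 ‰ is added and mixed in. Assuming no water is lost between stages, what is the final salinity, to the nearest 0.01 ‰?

Weighted by volume,
Initial salt = 4,700,000×30.4 = 142,880,000
After stage 1: salt = 142,880,000 + 1,700,000×0.3 = 143,390,000; volume = 6,400,000 m³; S = 22.405 ‰
After stage 2: salt = 143,390,000 + 578,000×26.9 = 158,938,200; volume = 6,978,000 m³
S = 158,938,200 / 6,978,000 = 22.777 ‰

22.78 ‰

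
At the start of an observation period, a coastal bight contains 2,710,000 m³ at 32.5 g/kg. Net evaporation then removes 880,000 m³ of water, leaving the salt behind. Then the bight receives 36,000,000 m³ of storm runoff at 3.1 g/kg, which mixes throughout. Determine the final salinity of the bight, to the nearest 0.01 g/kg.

5.28 g/kg

After evaporation: salt = 2,710,000×32.5 = 88,075,000; volume = 2,710,000 − 880,000 = 1,830,000 m³
After mixing: salt = 88,075,000 + 36,000,000×3.1 = 199,675,000; volume = 1,830,000 + 36,000,000 = 37,830,000 m³
S = 199,675,000 / 37,830,000 = 5.2782 g/kg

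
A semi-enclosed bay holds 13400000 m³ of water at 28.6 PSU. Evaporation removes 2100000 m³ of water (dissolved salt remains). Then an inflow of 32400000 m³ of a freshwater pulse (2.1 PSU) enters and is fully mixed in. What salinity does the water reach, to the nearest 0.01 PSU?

After evaporation: salt = 13,400,000×28.6 = 383,240,000; volume = 13,400,000 − 2,100,000 = 11,300,000 m³
After mixing: salt = 383,240,000 + 32,400,000×2.1 = 451,280,000; volume = 11,300,000 + 32,400,000 = 43,700,000 m³
S = 451,280,000 / 43,700,000 = 10.3268 PSU

10.33 PSU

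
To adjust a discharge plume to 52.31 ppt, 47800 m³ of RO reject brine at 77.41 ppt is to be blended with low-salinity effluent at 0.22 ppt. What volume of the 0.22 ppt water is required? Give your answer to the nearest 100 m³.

Salt balance: 47,800×77.41 + V×0.22 = (47,800+V)×52.31
3,700,198 + 0.22V = 2,500,418 + 52.31V
1,199,780 = 52.09V
V = 23,032.83 m³

23000 m³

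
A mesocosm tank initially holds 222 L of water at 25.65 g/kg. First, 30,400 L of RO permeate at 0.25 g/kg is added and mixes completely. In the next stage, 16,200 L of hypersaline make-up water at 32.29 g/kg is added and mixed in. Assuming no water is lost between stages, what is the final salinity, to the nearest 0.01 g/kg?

11.46 g/kg

Mass of salt is conserved:
Initial salt = 222×25.65 = 5,694.3
After stage 1: salt = 5,694.3 + 30,400×0.25 = 13,294.3; volume = 30,622 L; S = 0.434 g/kg
After stage 2: salt = 13,294.3 + 16,200×32.29 = 536,392.3; volume = 46,822 L
S = 536,392.3 / 46,822 = 11.456 g/kg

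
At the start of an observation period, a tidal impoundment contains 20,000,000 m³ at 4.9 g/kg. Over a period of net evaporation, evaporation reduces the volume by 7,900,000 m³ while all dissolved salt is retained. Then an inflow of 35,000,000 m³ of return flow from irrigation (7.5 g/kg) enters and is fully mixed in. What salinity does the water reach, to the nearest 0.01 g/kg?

After evaporation: salt = 20,000,000×4.9 = 98,000,000; volume = 20,000,000 − 7,900,000 = 12,100,000 m³
After mixing: salt = 98,000,000 + 35,000,000×7.5 = 360,500,000; volume = 12,100,000 + 35,000,000 = 47,100,000 m³
S = 360,500,000 / 47,100,000 = 7.6539 g/kg

7.65 g/kg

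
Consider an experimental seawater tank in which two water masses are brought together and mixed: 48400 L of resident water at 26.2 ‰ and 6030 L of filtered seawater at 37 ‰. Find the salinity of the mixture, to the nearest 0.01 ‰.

27.40 ‰

By conservation of dissolved salt,
salt = 48,400×26.2 + 6,030×37 = 1,268,080 + 223,110 = 1,491,190
volume = 48,400 + 6,030 = 54,430 L
S = 1,491,190 / 54,430 = 27.3965 ‰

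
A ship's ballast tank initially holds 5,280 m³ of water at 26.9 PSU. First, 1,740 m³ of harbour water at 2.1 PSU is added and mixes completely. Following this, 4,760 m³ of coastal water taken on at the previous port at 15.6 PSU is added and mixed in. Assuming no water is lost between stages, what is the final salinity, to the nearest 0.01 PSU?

18.67 PSU

Salt balance:
Initial salt = 5,280×26.9 = 142,032
After stage 1: salt = 142,032 + 1,740×2.1 = 145,686; volume = 7,020 m³; S = 20.753 PSU
After stage 2: salt = 145,686 + 4,760×15.6 = 219,942; volume = 11,780 m³
S = 219,942 / 11,780 = 18.6708 PSU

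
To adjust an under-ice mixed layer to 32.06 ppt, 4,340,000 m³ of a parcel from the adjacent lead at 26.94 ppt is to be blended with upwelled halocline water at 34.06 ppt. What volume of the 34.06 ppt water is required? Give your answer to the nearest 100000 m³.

Salt balance: 4,340,000×26.94 + V×34.06 = (4,340,000+V)×32.06
116,919,600 + 34.06V = 139,140,400 + 32.06V
22,220,800 = 2V
V = 11,110,400 m³

11100000 m³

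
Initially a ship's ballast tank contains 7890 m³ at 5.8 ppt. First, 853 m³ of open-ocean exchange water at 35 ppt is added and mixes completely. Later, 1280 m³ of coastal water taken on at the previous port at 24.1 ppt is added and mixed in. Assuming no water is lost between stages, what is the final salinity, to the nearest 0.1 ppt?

10.6 ppt

By conservation of dissolved salt,
Initial salt = 7,890×5.8 = 45,762
After stage 1: salt = 45,762 + 853×35 = 75,617; volume = 8,743 m³; S = 8.649 ppt
After stage 2: salt = 75,617 + 1,280×24.1 = 106,465; volume = 10,023 m³
S = 106,465 / 10,023 = 10.6221 ppt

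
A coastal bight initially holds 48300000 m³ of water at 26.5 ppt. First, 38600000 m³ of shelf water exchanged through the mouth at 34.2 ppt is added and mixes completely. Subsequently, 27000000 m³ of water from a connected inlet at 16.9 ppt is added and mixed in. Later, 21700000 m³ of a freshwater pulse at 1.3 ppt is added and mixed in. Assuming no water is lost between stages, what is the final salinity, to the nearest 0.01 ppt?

22.75 ppt

Conserving salt mass:
Initial salt = 48,300,000×26.5 = 1,279,950,000
After stage 1: salt = 1,279,950,000 + 38,600,000×34.2 = 2,600,070,000; volume = 86,900,000 m³; S = 29.92 ppt
After stage 2: salt = 2,600,070,000 + 27,000,000×16.9 = 3,056,370,000; volume = 113,900,000 m³; S = 26.834 ppt
After stage 3: salt = 3,056,370,000 + 21,700,000×1.3 = 3,084,580,000; volume = 135,600,000 m³
S = 3,084,580,000 / 135,600,000 = 22.7476 ppt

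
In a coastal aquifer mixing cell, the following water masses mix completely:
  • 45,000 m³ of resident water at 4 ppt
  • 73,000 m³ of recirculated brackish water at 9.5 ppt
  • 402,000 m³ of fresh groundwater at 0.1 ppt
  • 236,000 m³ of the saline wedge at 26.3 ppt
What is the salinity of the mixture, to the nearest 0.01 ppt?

Salt balance:
salt = 45,000×4 + 73,000×9.5 + 402,000×0.1 + 236,000×26.3 = 180,000 + 693,500 + 40,200 + 6,206,800 = 7,120,500
volume = 45,000 + 73,000 + 402,000 + 236,000 = 756,000 m³
S = 7,120,500 / 756,000 = 9.4187 ppt

9.42 ppt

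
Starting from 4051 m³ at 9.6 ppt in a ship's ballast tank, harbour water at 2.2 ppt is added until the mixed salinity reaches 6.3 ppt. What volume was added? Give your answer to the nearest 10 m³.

3260 m³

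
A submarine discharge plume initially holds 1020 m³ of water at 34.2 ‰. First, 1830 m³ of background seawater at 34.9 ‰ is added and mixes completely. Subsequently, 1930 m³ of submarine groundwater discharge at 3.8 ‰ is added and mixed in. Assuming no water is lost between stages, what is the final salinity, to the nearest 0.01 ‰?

22.19 ‰

By conservation of dissolved salt,
Initial salt = 1,020×34.2 = 34,884
After stage 1: salt = 34,884 + 1,830×34.9 = 98,751; volume = 2,850 m³; S = 34.649 ‰
After stage 2: salt = 98,751 + 1,930×3.8 = 106,085; volume = 4,780 m³
S = 106,085 / 4,780 = 22.1935 ‰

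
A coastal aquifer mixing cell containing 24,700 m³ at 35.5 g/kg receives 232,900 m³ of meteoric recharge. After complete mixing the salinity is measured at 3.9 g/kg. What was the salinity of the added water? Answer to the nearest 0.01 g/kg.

0.55 g/kg

Salt balance: 24,700×35.5 + 232,900×S = 257,600×3.9
876,850 + 232,900·S = 1,004,640
S = (1,004,640 − 876,850) / 232,900 = 0.5487 g/kg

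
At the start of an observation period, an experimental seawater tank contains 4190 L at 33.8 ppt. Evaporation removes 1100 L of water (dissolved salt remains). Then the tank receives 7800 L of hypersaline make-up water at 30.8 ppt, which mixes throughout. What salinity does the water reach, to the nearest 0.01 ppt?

After evaporation: salt = 4,190×33.8 = 141,622; volume = 4,190 − 1,100 = 3,090 L
After mixing: salt = 141,622 + 7,800×30.8 = 381,862; volume = 3,090 + 7,800 = 10,890 L
S = 381,862 / 10,890 = 35.0654 ppt

35.07 ppt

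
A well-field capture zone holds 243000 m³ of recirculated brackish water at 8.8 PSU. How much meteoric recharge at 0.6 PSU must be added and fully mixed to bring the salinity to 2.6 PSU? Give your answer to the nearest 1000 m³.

Salt balance: 243,000×8.8 + V×0.6 = (243,000+V)×2.6
2,138,400 + 0.6V = 631,800 + 2.6V
1,506,600 = 2V
V = 753,300 m³

753000 m³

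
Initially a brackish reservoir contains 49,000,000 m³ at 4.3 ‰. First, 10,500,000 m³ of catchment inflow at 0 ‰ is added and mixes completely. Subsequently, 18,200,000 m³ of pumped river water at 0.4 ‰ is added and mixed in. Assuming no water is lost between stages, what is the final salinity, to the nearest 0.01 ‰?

2.81 ‰

Salt balance:
Initial salt = 49,000,000×4.3 = 210,700,000
After stage 1: salt = 210,700,000 + 10,500,000×0 = 210,700,000; volume = 59,500,000 m³; S = 3.541 ‰
After stage 2: salt = 210,700,000 + 18,200,000×0.4 = 217,980,000; volume = 77,700,000 m³
S = 217,980,000 / 77,700,000 = 2.8054 ‰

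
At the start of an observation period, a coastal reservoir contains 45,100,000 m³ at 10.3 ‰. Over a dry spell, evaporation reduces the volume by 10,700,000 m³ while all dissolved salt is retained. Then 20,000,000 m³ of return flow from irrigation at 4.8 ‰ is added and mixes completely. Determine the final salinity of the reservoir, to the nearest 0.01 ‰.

10.30 ‰

After evaporation: salt = 45,100,000×10.3 = 464,530,000; volume = 45,100,000 − 10,700,000 = 34,400,000 m³
After mixing: salt = 464,530,000 + 20,000,000×4.8 = 560,530,000; volume = 34,400,000 + 20,000,000 = 54,400,000 m³
S = 560,530,000 / 54,400,000 = 10.3039 ‰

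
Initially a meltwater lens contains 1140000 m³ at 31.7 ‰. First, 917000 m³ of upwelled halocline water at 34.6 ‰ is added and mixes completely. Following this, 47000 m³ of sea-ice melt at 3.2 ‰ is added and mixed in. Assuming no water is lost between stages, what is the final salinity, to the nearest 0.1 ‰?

32.3 ‰

Weighted by volume,
Initial salt = 1,140,000×31.7 = 36,138,000
After stage 1: salt = 36,138,000 + 917,000×34.6 = 67,866,200; volume = 2,057,000 m³; S = 32.993 ‰
After stage 2: salt = 67,866,200 + 47,000×3.2 = 68,016,600; volume = 2,104,000 m³
S = 68,016,600 / 2,104,000 = 32.3273 ‰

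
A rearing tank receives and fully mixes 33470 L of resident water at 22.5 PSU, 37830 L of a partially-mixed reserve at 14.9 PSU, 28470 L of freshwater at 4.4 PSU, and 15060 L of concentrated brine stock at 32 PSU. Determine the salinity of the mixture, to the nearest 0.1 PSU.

Conserving salt mass:
salt = 33,470×22.5 + 37,830×14.9 + 28,470×4.4 + 15,060×32 = 753,075 + 563,667 + 125,268 + 481,920 = 1,923,930
volume = 33,470 + 37,830 + 28,470 + 15,060 = 114,830 L
S = 1,923,930 / 114,830 = 16.755 PSU

16.8 PSU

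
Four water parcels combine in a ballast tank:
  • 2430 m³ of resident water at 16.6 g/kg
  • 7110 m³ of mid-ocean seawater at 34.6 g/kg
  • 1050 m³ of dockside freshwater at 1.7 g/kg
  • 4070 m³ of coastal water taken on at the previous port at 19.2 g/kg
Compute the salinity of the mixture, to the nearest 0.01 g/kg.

24.98 g/kg

Salt balance:
salt = 2,430×16.6 + 7,110×34.6 + 1,050×1.7 + 4,070×19.2 = 40,338 + 246,006 + 1,785 + 78,144 = 366,273
volume = 2,430 + 7,110 + 1,050 + 4,070 = 14,660 m³
S = 366,273 / 14,660 = 24.9845 g/kg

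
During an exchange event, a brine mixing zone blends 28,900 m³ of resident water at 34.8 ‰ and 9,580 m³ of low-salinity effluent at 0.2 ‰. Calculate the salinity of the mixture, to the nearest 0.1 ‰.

Weighted by volume,
salt = 28,900×34.8 + 9,580×0.2 = 1,005,720 + 1,916 = 1,007,636
volume = 28,900 + 9,580 = 38,480 m³
S = 1,007,636 / 38,480 = 26.186 ‰

26.2 ‰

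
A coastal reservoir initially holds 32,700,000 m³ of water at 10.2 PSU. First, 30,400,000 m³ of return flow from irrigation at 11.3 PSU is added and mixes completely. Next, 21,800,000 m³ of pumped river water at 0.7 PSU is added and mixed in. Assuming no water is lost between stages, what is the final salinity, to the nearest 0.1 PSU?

8.2 PSU

Weighted by volume,
Initial salt = 32,700,000×10.2 = 333,540,000
After stage 1: salt = 333,540,000 + 30,400,000×11.3 = 677,060,000; volume = 63,100,000 m³; S = 10.73 PSU
After stage 2: salt = 677,060,000 + 21,800,000×0.7 = 692,320,000; volume = 84,900,000 m³
S = 692,320,000 / 84,900,000 = 8.1545 PSU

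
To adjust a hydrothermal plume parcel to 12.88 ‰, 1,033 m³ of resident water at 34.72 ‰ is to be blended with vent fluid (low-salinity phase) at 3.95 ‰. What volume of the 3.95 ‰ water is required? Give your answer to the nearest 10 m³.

2530 m³

Salt balance: 1,033×34.72 + V×3.95 = (1,033+V)×12.88
35,865.76 + 3.95V = 13,305.04 + 12.88V
22,560.72 = 8.93V
V = 2,526.4 m³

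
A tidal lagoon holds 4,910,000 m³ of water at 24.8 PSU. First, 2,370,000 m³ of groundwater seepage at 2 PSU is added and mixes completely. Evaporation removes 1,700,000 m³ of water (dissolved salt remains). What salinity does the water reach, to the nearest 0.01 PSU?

22.67 PSU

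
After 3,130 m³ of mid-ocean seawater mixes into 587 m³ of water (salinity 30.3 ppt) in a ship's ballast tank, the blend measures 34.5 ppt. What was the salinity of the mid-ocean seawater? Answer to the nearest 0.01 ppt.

35.29 ppt

Salt balance: 587×30.3 + 3,130×S = 3,717×34.5
17,786.1 + 3,130·S = 128,236.5
S = (128,236.5 − 17,786.1) / 3,130 = 35.2877 ppt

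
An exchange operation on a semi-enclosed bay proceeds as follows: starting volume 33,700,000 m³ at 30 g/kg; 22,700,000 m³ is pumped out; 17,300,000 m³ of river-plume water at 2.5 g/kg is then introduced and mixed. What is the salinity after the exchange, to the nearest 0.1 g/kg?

13.2 g/kg

Remaining after removal: 11,000,000 m³ at 30 g/kg (salt = 330,000,000)
After addition: salt = 330,000,000 + 17,300,000×2.5 = 373,250,000; volume = 28,300,000 m³
S = 373,250,000 / 28,300,000 = 13.189 g/kg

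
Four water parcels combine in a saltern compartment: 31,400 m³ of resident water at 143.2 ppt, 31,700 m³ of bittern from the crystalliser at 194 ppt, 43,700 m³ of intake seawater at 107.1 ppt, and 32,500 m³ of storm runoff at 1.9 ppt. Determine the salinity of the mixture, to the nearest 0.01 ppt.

110.47 ppt

Weighted by volume,
salt = 31,400×143.2 + 31,700×194 + 43,700×107.1 + 32,500×1.9 = 4,496,480 + 6,149,800 + 4,680,270 + 61,750 = 15,388,300
volume = 31,400 + 31,700 + 43,700 + 32,500 = 139,300 m³
S = 15,388,300 / 139,300 = 110.4688 ppt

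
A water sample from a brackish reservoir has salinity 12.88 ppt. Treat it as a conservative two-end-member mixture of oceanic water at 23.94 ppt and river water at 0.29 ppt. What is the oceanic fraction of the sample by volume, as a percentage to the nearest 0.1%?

53.2%

Let g be the oceanic fraction. Salt balance per unit volume:
g×23.94 + (1−g)×0.29 = 12.88
g = (12.88 − 0.29) / (23.94 − 0.29) = 12.59/23.65 = 0.5323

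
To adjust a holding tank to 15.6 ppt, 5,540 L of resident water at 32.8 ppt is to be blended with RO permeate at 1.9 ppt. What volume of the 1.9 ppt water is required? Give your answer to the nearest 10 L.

6960 L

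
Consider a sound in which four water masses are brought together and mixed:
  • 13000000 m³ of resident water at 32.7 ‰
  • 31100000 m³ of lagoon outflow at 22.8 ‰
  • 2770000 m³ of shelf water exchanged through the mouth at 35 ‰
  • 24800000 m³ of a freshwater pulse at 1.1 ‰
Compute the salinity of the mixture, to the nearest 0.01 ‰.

17.56 ‰

Weighted by volume,
salt = 13,000,000×32.7 + 31,100,000×22.8 + 2,770,000×35 + 24,800,000×1.1 = 425,100,000 + 709,080,000 + 96,950,000 + 27,280,000 = 1,258,410,000
volume = 13,000,000 + 31,100,000 + 2,770,000 + 24,800,000 = 71,670,000 m³
S = 1,258,410,000 / 71,670,000 = 17.5584 ‰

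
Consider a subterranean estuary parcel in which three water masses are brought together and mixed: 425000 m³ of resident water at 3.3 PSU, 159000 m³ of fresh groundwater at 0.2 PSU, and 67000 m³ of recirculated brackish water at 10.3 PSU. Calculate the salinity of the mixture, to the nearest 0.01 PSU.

3.26 PSU

Total salt / total volume:
salt = 425,000×3.3 + 159,000×0.2 + 67,000×10.3 = 1,402,500 + 31,800 + 690,100 = 2,124,400
volume = 425,000 + 159,000 + 67,000 = 651,000 m³
S = 2,124,400 / 651,000 = 3.2633 PSU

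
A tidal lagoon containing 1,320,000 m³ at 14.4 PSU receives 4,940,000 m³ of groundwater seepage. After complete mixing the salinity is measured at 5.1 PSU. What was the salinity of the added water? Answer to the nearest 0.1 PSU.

2.6 PSU

Salt balance: 1,320,000×14.4 + 4,940,000×S = 6,260,000×5.1
19,008,000 + 4,940,000·S = 31,926,000
S = (31,926,000 − 19,008,000) / 4,940,000 = 2.615 PSU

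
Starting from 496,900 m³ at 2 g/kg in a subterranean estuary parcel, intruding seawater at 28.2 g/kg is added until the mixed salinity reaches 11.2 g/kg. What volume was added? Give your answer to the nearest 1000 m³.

269000 m³

Salt balance: 496,900×2 + V×28.2 = (496,900+V)×11.2
993,800 + 28.2V = 5,565,280 + 11.2V
4,571,480 = 17V
V = 268,910.59 m³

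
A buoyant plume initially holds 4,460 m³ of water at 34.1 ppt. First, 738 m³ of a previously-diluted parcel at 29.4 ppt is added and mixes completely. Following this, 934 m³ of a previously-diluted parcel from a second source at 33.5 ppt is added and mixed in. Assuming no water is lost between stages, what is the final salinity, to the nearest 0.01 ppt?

Total salt / total volume:
Initial salt = 4,460×34.1 = 152,086
After stage 1: salt = 152,086 + 738×29.4 = 173,783.2; volume = 5,198 m³; S = 33.433 ppt
After stage 2: salt = 173,783.2 + 934×33.5 = 205,072.2; volume = 6,132 m³
S = 205,072.2 / 6,132 = 33.443 ppt

33.44 ppt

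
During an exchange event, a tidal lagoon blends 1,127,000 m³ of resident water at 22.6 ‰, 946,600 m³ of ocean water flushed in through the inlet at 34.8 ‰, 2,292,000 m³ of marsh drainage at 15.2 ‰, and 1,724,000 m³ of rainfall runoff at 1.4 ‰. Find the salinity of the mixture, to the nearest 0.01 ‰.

Weighted by volume,
salt = 1,127,000×22.6 + 946,600×34.8 + 2,292,000×15.2 + 1,724,000×1.4 = 25,470,200 + 32,941,680 + 34,838,400 + 2,413,600 = 95,663,880
volume = 1,127,000 + 946,600 + 2,292,000 + 1,724,000 = 6,089,600 m³
S = 95,663,880 / 6,089,600 = 15.7094 ‰

15.71 ‰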